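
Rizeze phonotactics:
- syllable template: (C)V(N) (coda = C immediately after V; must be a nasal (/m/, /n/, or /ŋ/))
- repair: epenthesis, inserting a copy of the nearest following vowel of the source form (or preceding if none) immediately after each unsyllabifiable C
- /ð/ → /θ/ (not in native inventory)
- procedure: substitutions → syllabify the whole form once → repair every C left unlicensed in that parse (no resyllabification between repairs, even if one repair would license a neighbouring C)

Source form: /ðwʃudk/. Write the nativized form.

θuwuʃuduku

Substitution: /ð/ → /θ/, giving /θwʃudk/.
Syllabifying with onset maximization leaves /θ/, /w/, /d/, /k/ stranded (only a nasal (/m/, /n/, or /ŋ/) is licensed in coda position; onsets are limited to one consonant).
Inserting the epenthetic vowel yields /θ/ → /θu/, /w/ → /wu/, /d/ → /du/, /k/ → /ku/.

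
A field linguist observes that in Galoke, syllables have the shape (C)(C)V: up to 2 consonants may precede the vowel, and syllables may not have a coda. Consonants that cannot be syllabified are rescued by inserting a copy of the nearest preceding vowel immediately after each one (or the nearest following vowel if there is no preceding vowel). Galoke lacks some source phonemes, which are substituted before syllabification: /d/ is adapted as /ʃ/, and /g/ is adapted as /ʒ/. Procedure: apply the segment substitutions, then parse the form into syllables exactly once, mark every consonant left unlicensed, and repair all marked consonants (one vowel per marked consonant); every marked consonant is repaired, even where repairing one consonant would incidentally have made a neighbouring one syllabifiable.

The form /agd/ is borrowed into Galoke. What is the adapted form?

Substitution: /g/ → /ʒ/, /d/ → /ʃ/, giving /aʒʃ/.
Syllabifying with onset maximization leaves /ʒ/, /ʃ/ stranded (no codas are permitted; onsets may contain at most 2 consonants).
Inserting the epenthetic vowel yields /ʒ/ → /ʒa/, /ʃ/ → /ʃa/.

aʒaʃa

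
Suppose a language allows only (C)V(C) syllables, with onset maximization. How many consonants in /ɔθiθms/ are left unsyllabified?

2

The consonants /m/, /s/ cannot be parsed into a legal (C)V(C) syllable (at most one coda consonant is licensed; onsets are limited to one consonant).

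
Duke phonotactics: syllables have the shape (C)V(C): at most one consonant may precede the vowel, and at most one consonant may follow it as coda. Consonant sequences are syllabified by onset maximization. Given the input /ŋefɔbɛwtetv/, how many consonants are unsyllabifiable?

1

Under (C)V(C), the unsyllabifiable consonants are /v/ (at most one coda consonant is licensed; onsets are limited to one consonant).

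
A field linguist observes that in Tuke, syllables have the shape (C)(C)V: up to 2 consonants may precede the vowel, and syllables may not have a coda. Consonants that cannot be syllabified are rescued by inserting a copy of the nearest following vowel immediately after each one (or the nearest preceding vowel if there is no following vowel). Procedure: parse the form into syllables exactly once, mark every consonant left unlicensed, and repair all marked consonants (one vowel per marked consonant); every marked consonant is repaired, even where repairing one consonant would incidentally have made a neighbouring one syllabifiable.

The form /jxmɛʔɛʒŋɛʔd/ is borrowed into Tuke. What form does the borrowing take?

jɛxmɛʔɛʒŋɛʔɛdɛ

Syllabifying with onset maximization leaves /j/, /ʔ/, /d/ stranded (no codas are permitted; onsets may contain at most 2 consonants).
Inserting the epenthetic vowel yields /j/ → /jɛ/, /ʔ/ → /ʔɛ/, /d/ → /dɛ/.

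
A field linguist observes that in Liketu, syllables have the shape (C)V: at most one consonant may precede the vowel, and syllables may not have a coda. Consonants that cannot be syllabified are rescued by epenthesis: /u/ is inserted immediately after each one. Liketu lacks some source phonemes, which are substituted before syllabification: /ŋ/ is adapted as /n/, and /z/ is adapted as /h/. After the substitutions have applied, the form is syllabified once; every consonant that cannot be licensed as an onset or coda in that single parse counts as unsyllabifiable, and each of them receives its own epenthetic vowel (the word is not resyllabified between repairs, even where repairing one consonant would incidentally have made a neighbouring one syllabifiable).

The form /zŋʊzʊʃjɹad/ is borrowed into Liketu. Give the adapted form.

hunʊhʊʃujuɹadu

Substitution: /z/ → /h/, /ŋ/ → /n/, giving /hnʊhʊʃjɹad/.
Syllabifying with onset maximization leaves /h/, /ʃ/, /j/, /d/ stranded (no codas are permitted; onsets are limited to one consonant).
Inserting the epenthetic vowel yields /h/ → /hu/, /ʃ/ → /ʃu/, /j/ → /ju/, /d/ → /du/.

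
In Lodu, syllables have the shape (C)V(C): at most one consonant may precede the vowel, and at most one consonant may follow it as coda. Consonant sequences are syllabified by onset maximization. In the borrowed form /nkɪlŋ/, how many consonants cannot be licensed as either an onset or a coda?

Syllabifying with onset maximization leaves /n/, /ŋ/ stranded (at most one coda consonant is licensed; onsets are limited to one consonant).

2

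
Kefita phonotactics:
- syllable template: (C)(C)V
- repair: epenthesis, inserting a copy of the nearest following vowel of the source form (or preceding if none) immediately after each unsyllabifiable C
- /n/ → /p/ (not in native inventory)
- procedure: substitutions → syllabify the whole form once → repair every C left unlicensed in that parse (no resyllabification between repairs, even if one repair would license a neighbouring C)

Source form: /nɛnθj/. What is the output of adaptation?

Substitution: /n/ → /p/, giving /pɛpθj/.
Under (C)(C)V, the unsyllabifiable consonants are /p/, /θ/, /j/ (no codas are permitted; onsets may contain at most 2 consonants).
Inserting the epenthetic vowel yields /p/ → /pɛ/, /θ/ → /θɛ/, /j/ → /jɛ/.

pɛpɛθɛjɛ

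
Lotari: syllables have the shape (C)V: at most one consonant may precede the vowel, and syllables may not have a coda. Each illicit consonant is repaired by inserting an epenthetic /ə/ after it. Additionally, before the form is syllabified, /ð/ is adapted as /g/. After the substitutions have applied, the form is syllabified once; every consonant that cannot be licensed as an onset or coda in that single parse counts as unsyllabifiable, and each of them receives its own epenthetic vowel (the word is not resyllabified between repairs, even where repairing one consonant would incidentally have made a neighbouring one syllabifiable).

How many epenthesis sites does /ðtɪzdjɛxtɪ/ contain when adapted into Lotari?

4

After substitution the input is /gtɪzdjɛxtɪ/.
The unsyllabifiable consonants are /g/, /z/, /d/, /x/; each receives one epenthetic vowel.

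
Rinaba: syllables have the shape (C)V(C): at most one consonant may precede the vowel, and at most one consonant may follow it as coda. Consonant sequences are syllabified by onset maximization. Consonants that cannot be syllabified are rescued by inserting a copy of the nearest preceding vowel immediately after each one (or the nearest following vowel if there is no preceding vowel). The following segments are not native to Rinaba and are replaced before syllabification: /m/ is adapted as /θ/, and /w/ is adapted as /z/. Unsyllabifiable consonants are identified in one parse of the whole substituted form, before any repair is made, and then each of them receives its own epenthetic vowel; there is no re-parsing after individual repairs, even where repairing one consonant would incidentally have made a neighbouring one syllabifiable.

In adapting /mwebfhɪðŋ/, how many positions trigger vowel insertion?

After substitution the input is /θzebfhɪðŋ/.
The unsyllabifiable consonants are /θ/, /f/, /ŋ/; each receives one epenthetic vowel.

3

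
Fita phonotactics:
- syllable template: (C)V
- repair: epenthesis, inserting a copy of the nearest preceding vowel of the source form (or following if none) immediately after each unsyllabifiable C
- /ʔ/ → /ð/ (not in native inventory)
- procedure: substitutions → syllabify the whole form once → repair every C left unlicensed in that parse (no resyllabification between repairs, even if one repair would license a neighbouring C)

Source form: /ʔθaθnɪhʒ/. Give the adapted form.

Substitution: /ʔ/ → /ð/, giving /ðθaθnɪhʒ/.
Under (C)V, the unsyllabifiable consonants are /ð/, /θ/, /h/, /ʒ/ (no codas are permitted; onsets are limited to one consonant).
Epenthesis after each stranded consonant: /ð/ → /ða/, /θ/ → /θa/, /h/ → /hɪ/, /ʒ/ → /ʒɪ/.

ðaθaθanɪhɪʒɪ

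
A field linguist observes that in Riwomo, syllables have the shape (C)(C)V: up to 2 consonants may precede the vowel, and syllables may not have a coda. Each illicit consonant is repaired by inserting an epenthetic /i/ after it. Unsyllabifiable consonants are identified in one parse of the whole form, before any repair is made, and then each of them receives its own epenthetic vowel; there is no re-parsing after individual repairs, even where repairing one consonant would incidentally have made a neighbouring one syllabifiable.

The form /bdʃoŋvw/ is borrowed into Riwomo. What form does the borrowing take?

Syllabifying with onset maximization leaves /b/, /ŋ/, /v/, /w/ stranded (no codas are permitted; onsets may contain at most 2 consonants).
Each unlicensed consonant becomes the onset of a new syllable: /b/ → /bi/, /ŋ/ → /ŋi/, /v/ → /vi/, /w/ → /wi/.

bidʃoŋiviwi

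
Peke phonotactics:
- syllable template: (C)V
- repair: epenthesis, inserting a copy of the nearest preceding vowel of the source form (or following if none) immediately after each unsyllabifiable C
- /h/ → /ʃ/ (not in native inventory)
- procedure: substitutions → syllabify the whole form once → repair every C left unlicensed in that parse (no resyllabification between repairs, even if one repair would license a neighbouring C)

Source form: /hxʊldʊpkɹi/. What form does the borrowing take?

Substitution: /h/ → /ʃ/, giving /ʃxʊldʊpkɹi/.
Syllabifying with onset maximization leaves /ʃ/, /l/, /p/, /k/ stranded (no codas are permitted; onsets are limited to one consonant).
Inserting the epenthetic vowel yields /ʃ/ → /ʃʊ/, /l/ → /lʊ/, /p/ → /pʊ/, /k/ → /kʊ/.

ʃʊxʊlʊdʊpʊkʊɹi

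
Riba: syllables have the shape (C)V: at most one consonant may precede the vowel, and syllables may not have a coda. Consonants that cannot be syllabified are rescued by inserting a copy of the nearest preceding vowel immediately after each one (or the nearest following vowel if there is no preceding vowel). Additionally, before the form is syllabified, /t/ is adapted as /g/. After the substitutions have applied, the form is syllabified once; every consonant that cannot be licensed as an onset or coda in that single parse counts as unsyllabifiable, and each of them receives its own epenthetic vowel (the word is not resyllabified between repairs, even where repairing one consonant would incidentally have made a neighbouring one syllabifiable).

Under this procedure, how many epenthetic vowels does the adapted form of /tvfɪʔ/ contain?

3

After substitution the input is /gvfɪʔ/.
The unsyllabifiable consonants are /g/, /v/, /ʔ/; each receives one epenthetic vowel.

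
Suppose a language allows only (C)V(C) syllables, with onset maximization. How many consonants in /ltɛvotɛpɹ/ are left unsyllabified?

2

Under (C)V(C), the unsyllabifiable consonants are /l/, /ɹ/ (at most one coda consonant is licensed; onsets are limited to one consonant).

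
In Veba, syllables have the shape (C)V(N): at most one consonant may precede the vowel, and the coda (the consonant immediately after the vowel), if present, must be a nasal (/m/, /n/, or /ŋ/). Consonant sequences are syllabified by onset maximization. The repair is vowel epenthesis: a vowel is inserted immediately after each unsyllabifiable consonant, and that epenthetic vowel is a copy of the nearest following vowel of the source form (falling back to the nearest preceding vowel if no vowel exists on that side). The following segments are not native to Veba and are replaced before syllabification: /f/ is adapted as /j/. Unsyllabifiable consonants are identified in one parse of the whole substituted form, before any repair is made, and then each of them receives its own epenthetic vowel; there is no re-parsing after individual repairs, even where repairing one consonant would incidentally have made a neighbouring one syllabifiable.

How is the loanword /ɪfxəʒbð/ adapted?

Substitution: /f/ → /j/, giving /ɪjxəʒbð/.
Syllabifying with onset maximization leaves /j/, /ʒ/, /b/, /ð/ stranded (only a nasal (/m/, /n/, or /ŋ/) is licensed in coda position; onsets are limited to one consonant).
Inserting the epenthetic vowel yields /j/ → /jə/, /ʒ/ → /ʒə/, /b/ → /bə/, /ð/ → /ðə/.

ɪjəxəʒəbəðə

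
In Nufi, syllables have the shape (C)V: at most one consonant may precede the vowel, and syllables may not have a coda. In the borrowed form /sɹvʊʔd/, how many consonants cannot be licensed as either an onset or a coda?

4

The consonants /s/, /ɹ/, /ʔ/, /d/ cannot be parsed into a legal (C)V syllable (no codas are permitted; onsets are limited to one consonant).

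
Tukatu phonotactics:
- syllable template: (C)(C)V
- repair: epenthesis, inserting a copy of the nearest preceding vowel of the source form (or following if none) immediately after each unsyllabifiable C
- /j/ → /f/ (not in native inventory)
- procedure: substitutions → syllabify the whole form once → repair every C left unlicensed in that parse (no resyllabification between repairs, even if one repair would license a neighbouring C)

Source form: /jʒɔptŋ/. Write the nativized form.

fʒɔpɔtɔŋɔ

Substitution: /j/ → /f/, giving /fʒɔptŋ/.
The consonants /p/, /t/, /ŋ/ cannot be parsed into a legal (C)(C)V syllable (no codas are permitted; onsets may contain at most 2 consonants).
Each unlicensed consonant becomes the onset of a new syllable: /p/ → /pɔ/, /t/ → /tɔ/, /ŋ/ → /ŋɔ/.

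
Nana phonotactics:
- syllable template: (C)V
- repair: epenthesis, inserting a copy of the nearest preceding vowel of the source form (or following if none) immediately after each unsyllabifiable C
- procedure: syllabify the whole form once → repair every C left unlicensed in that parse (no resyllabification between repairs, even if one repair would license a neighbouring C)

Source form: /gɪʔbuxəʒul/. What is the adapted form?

gɪʔɪbuxəʒulu

Under (C)V, the unsyllabifiable consonants are /ʔ/, /l/ (no codas are permitted; onsets are limited to one consonant).
Inserting the epenthetic vowel yields /ʔ/ → /ʔɪ/, /l/ → /lu/.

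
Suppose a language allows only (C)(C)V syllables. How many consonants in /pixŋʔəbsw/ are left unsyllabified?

Syllabifying with onset maximization leaves /x/, /b/, /s/, /w/ stranded (no codas are permitted; onsets may contain at most 2 consonants).

4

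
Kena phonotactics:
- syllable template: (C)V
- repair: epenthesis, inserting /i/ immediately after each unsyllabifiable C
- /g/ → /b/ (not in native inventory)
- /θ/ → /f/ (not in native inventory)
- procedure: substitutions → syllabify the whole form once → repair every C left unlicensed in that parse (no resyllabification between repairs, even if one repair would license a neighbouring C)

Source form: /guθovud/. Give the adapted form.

bufovudi

Substitution: /g/ → /b/, /θ/ → /f/, giving /bufovud/.
The consonants /d/ cannot be parsed into a legal (C)V syllable (no codas are permitted; onsets are limited to one consonant).
Inserting the epenthetic vowel yields /d/ → /di/.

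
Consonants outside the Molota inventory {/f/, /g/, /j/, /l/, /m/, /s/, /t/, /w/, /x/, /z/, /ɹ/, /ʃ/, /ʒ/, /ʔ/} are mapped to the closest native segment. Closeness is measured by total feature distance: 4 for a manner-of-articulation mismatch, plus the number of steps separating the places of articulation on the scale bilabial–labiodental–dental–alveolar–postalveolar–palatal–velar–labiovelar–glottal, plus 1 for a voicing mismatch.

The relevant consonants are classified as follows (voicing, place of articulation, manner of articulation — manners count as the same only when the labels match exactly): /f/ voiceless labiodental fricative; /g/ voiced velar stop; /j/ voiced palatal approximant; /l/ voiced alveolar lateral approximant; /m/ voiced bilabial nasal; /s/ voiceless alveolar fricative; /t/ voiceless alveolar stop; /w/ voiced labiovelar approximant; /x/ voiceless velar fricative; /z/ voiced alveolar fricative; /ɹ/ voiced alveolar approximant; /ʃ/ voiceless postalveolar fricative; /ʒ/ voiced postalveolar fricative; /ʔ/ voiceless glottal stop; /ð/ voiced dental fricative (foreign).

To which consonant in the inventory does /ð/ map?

z

/z/ is closest: same manner (fricative), place distance 1 (dental→alveolar), same voicing; total 1. Next closest is /f/ at distance 2.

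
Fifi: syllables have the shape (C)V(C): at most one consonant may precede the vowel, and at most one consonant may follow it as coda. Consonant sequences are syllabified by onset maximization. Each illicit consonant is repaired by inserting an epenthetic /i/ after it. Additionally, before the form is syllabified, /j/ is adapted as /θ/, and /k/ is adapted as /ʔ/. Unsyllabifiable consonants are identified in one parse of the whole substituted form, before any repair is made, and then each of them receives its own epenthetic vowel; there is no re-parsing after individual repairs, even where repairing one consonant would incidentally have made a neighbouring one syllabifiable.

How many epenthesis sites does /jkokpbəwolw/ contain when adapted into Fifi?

3

After substitution the input is /θʔoʔpbəwolw/.
The unsyllabifiable consonants are /θ/, /p/, /w/; each receives one epenthetic vowel.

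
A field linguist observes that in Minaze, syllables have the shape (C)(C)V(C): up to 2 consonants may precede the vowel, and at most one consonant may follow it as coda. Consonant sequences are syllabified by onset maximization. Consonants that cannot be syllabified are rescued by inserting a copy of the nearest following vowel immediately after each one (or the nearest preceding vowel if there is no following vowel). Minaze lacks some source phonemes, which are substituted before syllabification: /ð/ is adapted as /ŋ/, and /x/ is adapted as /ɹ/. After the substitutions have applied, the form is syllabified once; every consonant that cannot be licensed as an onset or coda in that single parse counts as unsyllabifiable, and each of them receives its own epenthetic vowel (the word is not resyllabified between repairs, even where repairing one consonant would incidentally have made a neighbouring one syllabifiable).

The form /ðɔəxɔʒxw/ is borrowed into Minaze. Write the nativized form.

ŋɔəɹɔʒɹɔwɔ

Substitution: /ð/ → /ŋ/, /x/ → /ɹ/, giving /ŋɔəɹɔʒɹw/.
Syllabifying with onset maximization leaves /ɹ/, /w/ stranded (at most one coda consonant is licensed; onsets may contain at most 2 consonants).
Inserting the epenthetic vowel yields /ɹ/ → /ɹɔ/, /w/ → /wɔ/.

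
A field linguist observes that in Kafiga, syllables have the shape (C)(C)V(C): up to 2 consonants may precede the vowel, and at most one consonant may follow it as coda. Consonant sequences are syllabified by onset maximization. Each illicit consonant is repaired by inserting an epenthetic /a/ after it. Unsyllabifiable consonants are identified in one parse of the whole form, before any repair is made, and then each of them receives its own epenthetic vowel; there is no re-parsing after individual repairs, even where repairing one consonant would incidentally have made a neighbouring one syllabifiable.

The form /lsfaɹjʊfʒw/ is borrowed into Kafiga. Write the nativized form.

The consonants /l/, /ʒ/, /w/ cannot be parsed into a legal (C)(C)V(C) syllable (at most one coda consonant is licensed; onsets may contain at most 2 consonants).
Each unlicensed consonant becomes the onset of a new syllable: /l/ → /la/, /ʒ/ → /ʒa/, /w/ → /wa/.

lasfaɹjʊfʒawa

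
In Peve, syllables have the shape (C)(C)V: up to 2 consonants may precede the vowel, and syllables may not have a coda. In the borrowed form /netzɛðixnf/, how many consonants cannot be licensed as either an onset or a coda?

Syllabifying with onset maximization leaves /x/, /n/, /f/ stranded (no codas are permitted; onsets may contain at most 2 consonants).

3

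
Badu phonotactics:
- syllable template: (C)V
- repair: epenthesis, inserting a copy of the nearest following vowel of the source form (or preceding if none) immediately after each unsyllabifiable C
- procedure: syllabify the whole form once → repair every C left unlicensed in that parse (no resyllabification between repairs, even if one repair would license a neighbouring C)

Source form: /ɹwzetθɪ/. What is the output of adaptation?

The consonants /ɹ/, /w/, /t/ cannot be parsed into a legal (C)V syllable (no codas are permitted; onsets are limited to one consonant).
Epenthesis after each stranded consonant: /ɹ/ → /ɹe/, /w/ → /we/, /t/ → /tɪ/.

ɹewezetɪθɪ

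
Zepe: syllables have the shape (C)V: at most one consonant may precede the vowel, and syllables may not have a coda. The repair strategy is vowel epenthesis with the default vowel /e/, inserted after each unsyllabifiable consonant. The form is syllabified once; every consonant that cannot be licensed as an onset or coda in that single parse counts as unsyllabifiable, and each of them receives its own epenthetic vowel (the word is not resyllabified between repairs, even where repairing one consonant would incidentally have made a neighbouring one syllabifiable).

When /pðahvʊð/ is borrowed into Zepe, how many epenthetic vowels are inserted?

The unsyllabifiable consonants are /p/, /h/, /ð/; each receives one epenthetic vowel.

3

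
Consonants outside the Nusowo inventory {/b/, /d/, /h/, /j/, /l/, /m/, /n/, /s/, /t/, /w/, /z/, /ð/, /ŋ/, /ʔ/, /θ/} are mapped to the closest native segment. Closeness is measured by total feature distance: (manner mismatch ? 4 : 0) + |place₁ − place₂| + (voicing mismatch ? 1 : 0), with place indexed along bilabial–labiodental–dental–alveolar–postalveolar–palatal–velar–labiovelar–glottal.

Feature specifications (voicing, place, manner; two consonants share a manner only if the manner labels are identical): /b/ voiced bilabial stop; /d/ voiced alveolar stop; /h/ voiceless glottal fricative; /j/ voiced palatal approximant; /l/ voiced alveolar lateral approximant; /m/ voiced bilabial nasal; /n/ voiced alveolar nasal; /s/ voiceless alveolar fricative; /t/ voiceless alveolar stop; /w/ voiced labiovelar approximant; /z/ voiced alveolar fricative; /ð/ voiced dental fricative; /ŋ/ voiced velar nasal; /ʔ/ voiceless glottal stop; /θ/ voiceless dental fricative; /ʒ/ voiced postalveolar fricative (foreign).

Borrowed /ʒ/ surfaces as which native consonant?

z

/z/ is closest: same manner (fricative), place distance 1 (postalveolar→alveolar), same voicing; total 1. Next closest is /s/ at distance 2.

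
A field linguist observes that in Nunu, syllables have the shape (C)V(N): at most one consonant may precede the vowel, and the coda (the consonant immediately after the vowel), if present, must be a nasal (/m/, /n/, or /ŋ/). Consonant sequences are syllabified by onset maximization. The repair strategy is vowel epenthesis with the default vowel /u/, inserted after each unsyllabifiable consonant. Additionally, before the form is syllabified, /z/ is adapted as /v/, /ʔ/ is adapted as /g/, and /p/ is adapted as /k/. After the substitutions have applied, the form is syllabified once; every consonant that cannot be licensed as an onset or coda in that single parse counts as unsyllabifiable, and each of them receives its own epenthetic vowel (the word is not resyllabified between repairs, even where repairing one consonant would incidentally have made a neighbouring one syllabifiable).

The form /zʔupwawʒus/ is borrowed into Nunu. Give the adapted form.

vugukuwawuʒusu

Substitution: /z/ → /v/, /ʔ/ → /g/, /p/ → /k/, giving /vgukwawʒus/.
Syllabifying with onset maximization leaves /v/, /k/, /w/, /s/ stranded (only a nasal (/m/, /n/, or /ŋ/) is licensed in coda position; onsets are limited to one consonant).
Epenthesis after each stranded consonant: /v/ → /vu/, /k/ → /ku/, /w/ → /wu/, /s/ → /su/.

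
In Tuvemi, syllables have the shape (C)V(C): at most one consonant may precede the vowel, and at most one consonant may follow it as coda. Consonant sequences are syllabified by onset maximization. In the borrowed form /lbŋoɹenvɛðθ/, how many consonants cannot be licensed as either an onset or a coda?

3

The consonants /l/, /b/, /θ/ cannot be parsed into a legal (C)V(C) syllable (at most one coda consonant is licensed; onsets are limited to one consonant).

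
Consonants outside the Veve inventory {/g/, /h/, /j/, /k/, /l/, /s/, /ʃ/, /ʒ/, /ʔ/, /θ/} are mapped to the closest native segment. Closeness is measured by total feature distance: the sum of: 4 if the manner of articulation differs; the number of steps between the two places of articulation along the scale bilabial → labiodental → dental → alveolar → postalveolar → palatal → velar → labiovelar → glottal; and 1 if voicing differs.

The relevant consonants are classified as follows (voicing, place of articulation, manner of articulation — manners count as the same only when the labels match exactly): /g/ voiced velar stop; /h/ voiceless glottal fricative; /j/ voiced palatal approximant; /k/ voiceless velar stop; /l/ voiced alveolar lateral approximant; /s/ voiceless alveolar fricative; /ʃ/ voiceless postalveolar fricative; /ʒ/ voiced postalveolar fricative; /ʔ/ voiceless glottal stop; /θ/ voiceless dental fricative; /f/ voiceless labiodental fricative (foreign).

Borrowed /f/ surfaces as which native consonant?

θ

/θ/ is closest: same manner (fricative), place distance 1 (labiodental→dental), same voicing; total 1. Next closest is /s/ at distance 2.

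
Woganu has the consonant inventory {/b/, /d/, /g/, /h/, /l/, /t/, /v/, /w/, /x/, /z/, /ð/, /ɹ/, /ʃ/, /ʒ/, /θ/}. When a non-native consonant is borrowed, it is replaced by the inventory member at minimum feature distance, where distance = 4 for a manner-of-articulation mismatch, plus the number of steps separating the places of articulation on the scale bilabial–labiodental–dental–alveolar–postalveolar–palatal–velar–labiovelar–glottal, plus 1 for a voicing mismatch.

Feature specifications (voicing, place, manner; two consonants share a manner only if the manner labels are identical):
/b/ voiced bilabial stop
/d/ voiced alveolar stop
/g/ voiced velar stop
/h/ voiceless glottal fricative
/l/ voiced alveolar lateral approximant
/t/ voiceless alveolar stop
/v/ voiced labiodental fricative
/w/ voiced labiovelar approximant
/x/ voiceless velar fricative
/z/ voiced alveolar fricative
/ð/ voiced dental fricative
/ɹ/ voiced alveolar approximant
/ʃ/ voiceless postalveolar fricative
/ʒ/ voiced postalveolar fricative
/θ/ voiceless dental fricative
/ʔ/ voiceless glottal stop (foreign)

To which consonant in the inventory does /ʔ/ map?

g

/g/ is closest: same manner (stop), place distance 2 (glottal→velar), voicing differs (+1); total 3. Next closest is /h/ at distance 4.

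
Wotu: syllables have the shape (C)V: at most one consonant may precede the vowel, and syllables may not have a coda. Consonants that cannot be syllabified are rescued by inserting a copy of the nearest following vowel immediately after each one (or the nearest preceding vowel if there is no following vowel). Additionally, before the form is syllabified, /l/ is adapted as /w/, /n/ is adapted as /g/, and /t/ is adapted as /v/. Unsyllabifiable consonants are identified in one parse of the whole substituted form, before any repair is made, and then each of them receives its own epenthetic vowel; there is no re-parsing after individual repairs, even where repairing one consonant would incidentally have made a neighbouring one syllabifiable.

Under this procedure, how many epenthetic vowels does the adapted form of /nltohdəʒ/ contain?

After substitution the input is /gwvohdəʒ/.
The unsyllabifiable consonants are /g/, /w/, /h/, /ʒ/; each receives one epenthetic vowel.

4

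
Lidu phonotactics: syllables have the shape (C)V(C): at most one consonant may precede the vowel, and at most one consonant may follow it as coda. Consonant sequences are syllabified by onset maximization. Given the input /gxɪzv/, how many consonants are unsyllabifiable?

The consonants /g/, /v/ cannot be parsed into a legal (C)V(C) syllable (at most one coda consonant is licensed; onsets are limited to one consonant).

2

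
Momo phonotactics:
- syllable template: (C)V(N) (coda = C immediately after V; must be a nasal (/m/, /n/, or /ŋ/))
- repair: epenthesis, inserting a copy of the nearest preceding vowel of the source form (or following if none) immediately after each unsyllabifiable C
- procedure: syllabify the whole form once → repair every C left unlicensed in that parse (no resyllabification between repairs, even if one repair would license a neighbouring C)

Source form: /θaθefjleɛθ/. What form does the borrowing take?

θaθefejeleɛθɛ

Syllabifying with onset maximization leaves /f/, /j/, /θ/ stranded (only a nasal (/m/, /n/, or /ŋ/) is licensed in coda position; onsets are limited to one consonant).
Epenthesis after each stranded consonant: /f/ → /fe/, /j/ → /je/, /θ/ → /θɛ/.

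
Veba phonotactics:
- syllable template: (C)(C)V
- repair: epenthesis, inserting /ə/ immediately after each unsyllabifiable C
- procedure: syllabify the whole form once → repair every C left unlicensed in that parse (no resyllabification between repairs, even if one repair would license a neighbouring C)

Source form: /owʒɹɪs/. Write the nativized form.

owəʒɹɪsə

The consonants /w/, /s/ cannot be parsed into a legal (C)(C)V syllable (no codas are permitted; onsets may contain at most 2 consonants).
Each unlicensed consonant becomes the onset of a new syllable: /w/ → /wə/, /s/ → /sə/.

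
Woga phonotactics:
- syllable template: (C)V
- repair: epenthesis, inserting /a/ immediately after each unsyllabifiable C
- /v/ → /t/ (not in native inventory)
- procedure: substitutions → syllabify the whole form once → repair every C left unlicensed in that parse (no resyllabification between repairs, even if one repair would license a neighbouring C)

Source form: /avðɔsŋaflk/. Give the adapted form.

ataðɔsaŋafalaka

Substitution: /v/ → /t/, giving /atðɔsŋaflk/.
The consonants /t/, /s/, /f/, /l/, /k/ cannot be parsed into a legal (C)V syllable (no codas are permitted; onsets are limited to one consonant).
Inserting the epenthetic vowel yields /t/ → /ta/, /s/ → /sa/, /f/ → /fa/, /l/ → /la/, /k/ → /ka/.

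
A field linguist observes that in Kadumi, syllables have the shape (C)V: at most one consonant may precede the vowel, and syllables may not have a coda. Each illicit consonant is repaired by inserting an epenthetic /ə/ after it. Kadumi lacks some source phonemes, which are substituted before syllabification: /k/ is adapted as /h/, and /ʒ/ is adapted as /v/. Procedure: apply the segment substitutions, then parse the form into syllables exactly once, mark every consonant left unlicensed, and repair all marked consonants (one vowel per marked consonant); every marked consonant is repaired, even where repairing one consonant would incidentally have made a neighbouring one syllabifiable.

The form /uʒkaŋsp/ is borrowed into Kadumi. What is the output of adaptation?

uvəhaŋəsəpə

Substitution: /ʒ/ → /v/, /k/ → /h/, giving /uvhaŋsp/.
Syllabifying with onset maximization leaves /v/, /ŋ/, /s/, /p/ stranded (no codas are permitted; onsets are limited to one consonant).
Inserting the epenthetic vowel yields /v/ → /və/, /ŋ/ → /ŋə/, /s/ → /sə/, /p/ → /pə/.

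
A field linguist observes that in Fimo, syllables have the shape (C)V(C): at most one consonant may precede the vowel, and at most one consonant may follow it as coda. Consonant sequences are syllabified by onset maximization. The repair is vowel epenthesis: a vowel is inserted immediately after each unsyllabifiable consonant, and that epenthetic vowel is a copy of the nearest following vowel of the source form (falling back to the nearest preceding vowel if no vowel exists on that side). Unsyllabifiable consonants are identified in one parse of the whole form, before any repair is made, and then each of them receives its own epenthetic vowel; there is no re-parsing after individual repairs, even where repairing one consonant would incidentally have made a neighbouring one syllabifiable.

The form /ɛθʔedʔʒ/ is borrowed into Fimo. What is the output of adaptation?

Syllabifying with onset maximization leaves /ʔ/, /ʒ/ stranded (at most one coda consonant is licensed; onsets are limited to one consonant).
Epenthesis after each stranded consonant: /ʔ/ → /ʔe/, /ʒ/ → /ʒe/.

ɛθʔedʔeʒe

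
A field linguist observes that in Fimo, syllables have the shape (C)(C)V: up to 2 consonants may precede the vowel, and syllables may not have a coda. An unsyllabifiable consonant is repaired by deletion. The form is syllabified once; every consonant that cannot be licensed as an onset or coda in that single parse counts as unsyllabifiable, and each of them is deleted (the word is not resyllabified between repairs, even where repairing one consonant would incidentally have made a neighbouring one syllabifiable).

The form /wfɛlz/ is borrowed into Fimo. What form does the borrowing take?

The consonants /l/, /z/ cannot be parsed into a legal (C)(C)V syllable (no codas are permitted; onsets may contain at most 2 consonants).
Deleting the stranded consonants removes /l/, /z/.

wfɛ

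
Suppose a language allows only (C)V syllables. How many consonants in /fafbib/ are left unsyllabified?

2

The consonants /f/, /b/ cannot be parsed into a legal (C)V syllable (no codas are permitted; onsets are limited to one consonant).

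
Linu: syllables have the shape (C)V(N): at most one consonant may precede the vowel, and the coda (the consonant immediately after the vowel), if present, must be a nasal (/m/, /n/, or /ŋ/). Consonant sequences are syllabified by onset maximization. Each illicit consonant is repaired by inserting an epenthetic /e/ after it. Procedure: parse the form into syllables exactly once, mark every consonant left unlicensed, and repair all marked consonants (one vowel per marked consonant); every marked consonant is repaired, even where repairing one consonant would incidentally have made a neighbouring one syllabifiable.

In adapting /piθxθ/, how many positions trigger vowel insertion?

3

The unsyllabifiable consonants are /θ/, /x/, /θ/; each receives one epenthetic vowel.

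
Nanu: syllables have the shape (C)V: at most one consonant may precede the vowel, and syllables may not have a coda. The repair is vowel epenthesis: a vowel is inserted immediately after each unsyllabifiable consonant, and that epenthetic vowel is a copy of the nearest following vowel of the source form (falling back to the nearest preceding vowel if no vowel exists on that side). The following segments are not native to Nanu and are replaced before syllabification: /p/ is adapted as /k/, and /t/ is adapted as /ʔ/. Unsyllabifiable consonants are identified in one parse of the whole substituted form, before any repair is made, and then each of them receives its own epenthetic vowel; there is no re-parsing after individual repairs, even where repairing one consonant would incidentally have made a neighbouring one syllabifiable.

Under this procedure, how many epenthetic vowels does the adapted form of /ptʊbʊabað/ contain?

After substitution the input is /kʔʊbʊabað/.
The unsyllabifiable consonants are /k/, /ð/; each receives one epenthetic vowel.

2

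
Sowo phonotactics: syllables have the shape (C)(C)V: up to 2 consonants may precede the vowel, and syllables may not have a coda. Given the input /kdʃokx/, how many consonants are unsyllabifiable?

Under (C)(C)V, the unsyllabifiable consonants are /k/, /k/, /x/ (no codas are permitted; onsets may contain at most 2 consonants).

3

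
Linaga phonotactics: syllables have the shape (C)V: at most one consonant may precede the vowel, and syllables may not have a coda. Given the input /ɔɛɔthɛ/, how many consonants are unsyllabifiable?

The consonants /t/ cannot be parsed into a legal (C)V syllable (no codas are permitted; onsets are limited to one consonant).

1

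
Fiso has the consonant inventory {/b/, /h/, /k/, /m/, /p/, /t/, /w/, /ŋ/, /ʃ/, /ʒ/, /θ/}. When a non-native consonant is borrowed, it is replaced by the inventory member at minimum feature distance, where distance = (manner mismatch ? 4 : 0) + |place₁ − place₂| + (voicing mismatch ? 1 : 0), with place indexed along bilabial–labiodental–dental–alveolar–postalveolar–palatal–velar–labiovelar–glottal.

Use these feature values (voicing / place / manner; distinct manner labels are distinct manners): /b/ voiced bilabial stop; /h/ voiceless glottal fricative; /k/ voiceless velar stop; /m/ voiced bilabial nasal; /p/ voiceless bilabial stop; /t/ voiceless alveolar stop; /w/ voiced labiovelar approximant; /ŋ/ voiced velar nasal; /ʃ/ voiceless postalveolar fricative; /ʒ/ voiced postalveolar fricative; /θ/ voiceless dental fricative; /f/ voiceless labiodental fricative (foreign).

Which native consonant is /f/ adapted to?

θ

/θ/ is closest: same manner (fricative), place distance 1 (labiodental→dental), same voicing; total 1. Next closest is /ʃ/ at distance 3.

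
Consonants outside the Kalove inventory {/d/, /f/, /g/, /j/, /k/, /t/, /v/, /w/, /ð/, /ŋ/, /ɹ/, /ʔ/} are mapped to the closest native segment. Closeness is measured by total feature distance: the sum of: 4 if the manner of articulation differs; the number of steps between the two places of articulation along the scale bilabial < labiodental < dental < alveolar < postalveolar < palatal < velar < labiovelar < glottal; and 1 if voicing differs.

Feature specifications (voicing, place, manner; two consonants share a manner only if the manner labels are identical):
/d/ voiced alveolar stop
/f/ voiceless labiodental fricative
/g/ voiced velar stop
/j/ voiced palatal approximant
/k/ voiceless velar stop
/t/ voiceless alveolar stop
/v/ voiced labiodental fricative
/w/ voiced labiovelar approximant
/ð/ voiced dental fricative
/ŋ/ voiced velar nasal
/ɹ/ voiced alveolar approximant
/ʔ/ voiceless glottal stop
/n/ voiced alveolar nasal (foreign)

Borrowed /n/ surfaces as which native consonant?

/ŋ/ is closest: same manner (nasal), place distance 3 (alveolar→velar), same voicing; total 3. Next closest is /d/ at distance 4.

ŋ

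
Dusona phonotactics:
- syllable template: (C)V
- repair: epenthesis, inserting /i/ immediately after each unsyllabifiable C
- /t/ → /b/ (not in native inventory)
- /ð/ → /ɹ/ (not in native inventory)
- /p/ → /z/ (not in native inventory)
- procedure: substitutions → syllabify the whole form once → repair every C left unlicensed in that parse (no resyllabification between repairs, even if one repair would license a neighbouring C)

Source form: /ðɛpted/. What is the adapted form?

Substitution: /ð/ → /ɹ/, /p/ → /z/, /t/ → /b/, giving /ɹɛzbed/.
Under (C)V, the unsyllabifiable consonants are /z/, /d/ (no codas are permitted; onsets are limited to one consonant).
Each unlicensed consonant becomes the onset of a new syllable: /z/ → /zi/, /d/ → /di/.

ɹɛzibedi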